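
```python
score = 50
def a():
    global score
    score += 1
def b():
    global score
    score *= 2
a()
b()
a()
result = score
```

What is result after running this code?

Step 1: score = 50.
Step 2: a(): score = 50 + 1 = 51.
Step 3: b(): score = 51 * 2 = 102.
Step 4: a(): score = 102 + 1 = 103

The answer is 103.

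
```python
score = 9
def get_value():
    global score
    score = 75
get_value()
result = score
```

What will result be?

Step 1: score = 9 globally.
Step 2: get_value() declares global score and sets it to 75.
Step 3: After get_value(), global score = 75. result = 75

The answer is 75.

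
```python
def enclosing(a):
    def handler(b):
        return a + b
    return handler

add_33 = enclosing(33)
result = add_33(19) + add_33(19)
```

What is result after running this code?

Step 1: add_33 captures a = 33.
Step 2: add_33(19) = 33 + 19 = 52, called twice.
Step 3: result = 52 + 52 = 104

The answer is 104.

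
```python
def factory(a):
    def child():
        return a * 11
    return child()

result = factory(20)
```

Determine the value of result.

Step 1: factory(20) binds parameter a = 20.
Step 2: child() accesses a = 20 from enclosing scope.
Step 3: result = 20 * 11 = 220

The answer is 220.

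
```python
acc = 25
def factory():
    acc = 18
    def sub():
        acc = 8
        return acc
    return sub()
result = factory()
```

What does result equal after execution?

Step 1: Three scopes define acc: global (25), factory (18), sub (8).
Step 2: sub() has its own local acc = 8, which shadows both enclosing and global.
Step 3: result = 8 (local wins in LEGB)

The answer is 8.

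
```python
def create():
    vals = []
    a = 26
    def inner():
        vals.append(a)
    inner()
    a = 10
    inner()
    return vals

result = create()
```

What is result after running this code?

Step 1: a = 26. inner() appends current a to vals.
Step 2: First inner(): appends 26. Then a = 10.
Step 3: Second inner(): appends 10 (closure sees updated a). result = [26, 10]

The answer is [26, 10].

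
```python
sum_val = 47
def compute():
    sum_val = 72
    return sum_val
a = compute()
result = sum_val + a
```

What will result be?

Step 1: Global sum_val = 47. compute() returns local sum_val = 72.
Step 2: a = 72. Global sum_val still = 47.
Step 3: result = 47 + 72 = 119

The answer is 119.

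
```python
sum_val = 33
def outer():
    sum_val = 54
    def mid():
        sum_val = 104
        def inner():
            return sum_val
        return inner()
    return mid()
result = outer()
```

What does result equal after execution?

Step 1: Three levels of shadowing: global 33, outer 54, mid 104.
Step 2: inner() finds sum_val = 104 in enclosing mid() scope.
Step 3: result = 104

The answer is 104.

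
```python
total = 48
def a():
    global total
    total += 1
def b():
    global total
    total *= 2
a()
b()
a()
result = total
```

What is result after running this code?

Step 1: total = 48.
Step 2: a(): total = 48 + 1 = 49.
Step 3: b(): total = 49 * 2 = 98.
Step 4: a(): total = 98 + 1 = 99

The answer is 99.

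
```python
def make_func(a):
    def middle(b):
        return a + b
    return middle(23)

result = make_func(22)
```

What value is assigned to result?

Step 1: make_func(22) passes a = 22.
Step 2: middle(23) has b = 23, reads a = 22 from enclosing.
Step 3: result = 22 + 23 = 45

The answer is 45.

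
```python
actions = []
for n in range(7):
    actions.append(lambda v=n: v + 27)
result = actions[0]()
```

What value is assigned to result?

Step 1: Default argument v=n captures n's value at definition time.
Step 2: actions[0] was defined when n = 0, so v defaults to 0.
Step 3: result = 0 + 27 = 27 (default arg fixes the late binding issue)

The answer is 27.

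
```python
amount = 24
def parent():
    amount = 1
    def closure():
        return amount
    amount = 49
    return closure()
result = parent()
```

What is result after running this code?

Step 1: parent() sets amount = 1, then later amount = 49.
Step 2: closure() is called after amount is reassigned to 49. Closures capture variables by reference, not by value.
Step 3: result = 49

The answer is 49.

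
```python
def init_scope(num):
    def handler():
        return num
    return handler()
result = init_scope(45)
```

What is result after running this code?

Step 1: init_scope(45) binds parameter num = 45.
Step 2: handler() looks up num in enclosing scope and finds the parameter num = 45.
Step 3: result = 45

The answer is 45.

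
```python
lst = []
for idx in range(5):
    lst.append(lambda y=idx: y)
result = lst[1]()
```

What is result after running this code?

Step 1: Default argument y=idx captures idx's value at each iteration.
Step 2: lst[1] captured y = 1 when idx was 1.
Step 3: result = 1

The answer is 1.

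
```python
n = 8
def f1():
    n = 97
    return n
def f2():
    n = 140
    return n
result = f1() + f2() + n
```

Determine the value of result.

Step 1: Each function shadows global n with its own local.
Step 2: f1() returns 97, f2() returns 140.
Step 3: Global n = 8 is unchanged. result = 97 + 140 + 8 = 245

The answer is 245.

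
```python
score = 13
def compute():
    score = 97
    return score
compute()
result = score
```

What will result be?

Step 1: Global score = 13.
Step 2: compute() creates local score = 97 (shadow, not modification).
Step 3: After compute() returns, global score is unchanged. result = 13

The answer is 13.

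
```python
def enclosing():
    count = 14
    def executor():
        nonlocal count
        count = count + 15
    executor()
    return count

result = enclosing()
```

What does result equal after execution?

Step 1: enclosing() sets count = 14.
Step 2: executor() uses nonlocal to modify count in enclosing's scope: count = 14 + 15 = 29.
Step 3: enclosing() returns the modified count = 29

The answer is 29.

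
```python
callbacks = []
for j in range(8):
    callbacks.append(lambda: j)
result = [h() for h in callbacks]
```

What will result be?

Step 1: All 8 lambdas share the same variable j.
Step 2: After the loop, j = 7.
Step 3: Each call returns 7. result = [7, 7, 7, 7, 7, 7, 7, 7]

The answer is [7, 7, 7, 7, 7, 7, 7, 7].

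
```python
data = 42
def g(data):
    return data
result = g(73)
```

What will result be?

Step 1: Global data = 42.
Step 2: g(73) takes parameter data = 73, which shadows the global.
Step 3: result = 73

The answer is 73.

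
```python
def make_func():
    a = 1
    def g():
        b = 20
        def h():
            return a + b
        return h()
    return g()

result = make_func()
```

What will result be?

Step 1: make_func() defines a = 1. g() defines b = 20.
Step 2: h() accesses both from enclosing scopes: a = 1, b = 20.
Step 3: result = 1 + 20 = 21

The answer is 21.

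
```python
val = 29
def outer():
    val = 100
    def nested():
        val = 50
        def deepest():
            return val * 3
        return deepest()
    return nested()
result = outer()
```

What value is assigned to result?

Step 1: deepest() looks up val through LEGB: not local, finds val = 50 in enclosing nested().
Step 2: Returns 50 * 3 = 150.
Step 3: result = 150

The answer is 150.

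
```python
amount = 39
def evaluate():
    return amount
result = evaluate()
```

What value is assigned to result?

Step 1: amount = 39 is defined in the global scope.
Step 2: evaluate() looks up amount. No local amount exists, so Python checks the global scope via LEGB rule and finds amount = 39.
Step 3: result = 39

The answer is 39.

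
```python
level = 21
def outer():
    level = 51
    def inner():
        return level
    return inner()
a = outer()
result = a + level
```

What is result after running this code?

Step 1: outer() has local level = 51. inner() reads from enclosing.
Step 2: outer() returns 51. Global level = 21 unchanged.
Step 3: result = 51 + 21 = 72

The answer is 72.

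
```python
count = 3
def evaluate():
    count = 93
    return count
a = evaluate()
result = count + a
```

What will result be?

Step 1: Global count = 3. evaluate() returns local count = 93.
Step 2: a = 93. Global count still = 3.
Step 3: result = 3 + 93 = 96

The answer is 96.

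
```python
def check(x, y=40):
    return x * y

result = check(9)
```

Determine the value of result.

Step 1: check(9) uses default y = 40.
Step 2: Returns 9 * 40 = 360.
Step 3: result = 360

The answer is 360.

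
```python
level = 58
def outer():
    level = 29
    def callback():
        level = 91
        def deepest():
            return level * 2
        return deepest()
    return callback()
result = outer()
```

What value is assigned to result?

Step 1: deepest() looks up level through LEGB: not local, finds level = 91 in enclosing callback().
Step 2: Returns 91 * 2 = 182.
Step 3: result = 182

The answer is 182.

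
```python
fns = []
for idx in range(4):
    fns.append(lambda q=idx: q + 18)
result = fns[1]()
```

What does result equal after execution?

Step 1: Default argument q=idx captures idx's value at definition time.
Step 2: fns[1] was defined when idx = 1, so q defaults to 1.
Step 3: result = 1 + 18 = 19 (default arg fixes the late binding issue)

The answer is 19.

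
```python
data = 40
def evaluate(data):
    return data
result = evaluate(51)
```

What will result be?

Step 1: Global data = 40.
Step 2: evaluate(51) takes parameter data = 51, which shadows the global.
Step 3: result = 51

The answer is 51.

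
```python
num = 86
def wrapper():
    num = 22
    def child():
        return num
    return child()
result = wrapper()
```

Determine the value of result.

Step 1: num = 86 globally, but wrapper() defines num = 22 locally.
Step 2: child() looks up num. Not in local scope, so checks enclosing scope (wrapper) and finds num = 22.
Step 3: result = 22

The answer is 22.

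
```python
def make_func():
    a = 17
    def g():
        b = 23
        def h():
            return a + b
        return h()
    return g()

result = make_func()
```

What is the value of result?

Step 1: make_func() defines a = 17. g() defines b = 23.
Step 2: h() accesses both from enclosing scopes: a = 17, b = 23.
Step 3: result = 17 + 23 = 40

The answer is 40.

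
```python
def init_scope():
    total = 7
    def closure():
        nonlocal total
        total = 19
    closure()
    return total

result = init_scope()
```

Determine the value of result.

Step 1: init_scope() sets total = 7.
Step 2: closure() uses nonlocal to reassign total = 19.
Step 3: result = 19

The answer is 19.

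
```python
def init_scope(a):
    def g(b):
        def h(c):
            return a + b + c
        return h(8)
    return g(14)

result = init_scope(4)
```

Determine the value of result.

Step 1: a = 4, b = 14, c = 8 across three nested scopes.
Step 2: h() accesses all three via LEGB rule.
Step 3: result = 4 + 14 + 8 = 26

The answer is 26.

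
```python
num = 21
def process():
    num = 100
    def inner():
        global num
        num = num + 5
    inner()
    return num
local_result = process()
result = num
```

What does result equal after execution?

Step 1: Global num = 21. process() creates local num = 100.
Step 2: inner() declares global num and adds 5: global num = 21 + 5 = 26.
Step 3: process() returns its local num = 100 (unaffected by inner).
Step 4: result = global num = 26

The answer is 26.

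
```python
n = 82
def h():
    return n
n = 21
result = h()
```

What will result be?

Step 1: n is first set to 82, then reassigned to 21.
Step 2: h() is called after the reassignment, so it looks up the current global n = 21.
Step 3: result = 21

The answer is 21.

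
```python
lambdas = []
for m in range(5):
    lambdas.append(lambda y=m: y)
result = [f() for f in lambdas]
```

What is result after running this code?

Step 1: Default arg y=m captures m at each iteration.
Step 2: Each lambda has its own default: 0, 1, ..., 4.
Step 3: result = [0, 1, 2, 3, 4]

The answer is [0, 1, 2, 3, 4].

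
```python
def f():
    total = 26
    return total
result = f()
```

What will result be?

Step 1: f() defines total = 26 in its local scope.
Step 2: return total finds the local variable total = 26.
Step 3: result = 26

The answer is 26.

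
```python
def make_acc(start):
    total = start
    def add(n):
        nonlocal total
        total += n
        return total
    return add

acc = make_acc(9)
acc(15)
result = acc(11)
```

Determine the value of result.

Step 1: make_acc(9) creates closure with total = 9.
Step 2: First acc(15): total = 9 + 15 = 24.
Step 3: Second acc(11): total = 24 + 11 = 35. result = 35

The answer is 35.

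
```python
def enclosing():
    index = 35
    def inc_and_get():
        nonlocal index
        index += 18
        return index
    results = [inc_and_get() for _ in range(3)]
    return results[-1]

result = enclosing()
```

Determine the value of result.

Step 1: index = 35.
Step 2: Three calls to inc_and_get(), each adding 18.
Step 3: Last value = 35 + 18 * 3 = 89

The answer is 89.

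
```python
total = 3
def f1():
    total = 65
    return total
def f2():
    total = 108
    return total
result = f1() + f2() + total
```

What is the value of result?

Step 1: Each function shadows global total with its own local.
Step 2: f1() returns 65, f2() returns 108.
Step 3: Global total = 3 is unchanged. result = 65 + 108 + 3 = 176

The answer is 176.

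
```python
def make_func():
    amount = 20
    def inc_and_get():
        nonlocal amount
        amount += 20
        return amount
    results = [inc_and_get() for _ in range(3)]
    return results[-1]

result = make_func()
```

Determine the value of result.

Step 1: amount = 20.
Step 2: Three calls to inc_and_get(), each adding 20.
Step 3: Last value = 20 + 20 * 3 = 80

The answer is 80.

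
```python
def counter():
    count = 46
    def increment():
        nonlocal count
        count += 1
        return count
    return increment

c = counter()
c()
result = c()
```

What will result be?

Step 1: counter() creates closure with count = 46.
Step 2: Each c() call increments count via nonlocal. After 2 calls: 46 + 2 = 48.
Step 3: result = 48

The answer is 48.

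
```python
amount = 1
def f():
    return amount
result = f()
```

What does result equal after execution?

Step 1: amount = 1 is defined in the global scope.
Step 2: f() looks up amount. No local amount exists, so Python checks the global scope via LEGB rule and finds amount = 1.
Step 3: result = 1

The answer is 1.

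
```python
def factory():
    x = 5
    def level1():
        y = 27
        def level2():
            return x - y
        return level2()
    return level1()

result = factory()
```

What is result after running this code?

Step 1: x = 5 in factory. y = 27 in level1.
Step 2: level2() reads x = 5 and y = 27 from enclosing scopes.
Step 3: result = 5 - 27 = -22

The answer is -22.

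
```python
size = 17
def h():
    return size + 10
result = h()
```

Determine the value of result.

Step 1: size = 17 is defined globally.
Step 2: h() looks up size from global scope = 17, then computes 17 + 10 = 27.
Step 3: result = 27

The answer is 27.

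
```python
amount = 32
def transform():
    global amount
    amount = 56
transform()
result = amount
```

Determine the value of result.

Step 1: amount = 32 globally.
Step 2: transform() declares global amount and sets it to 56.
Step 3: After transform(), global amount = 56. result = 56

The answer is 56.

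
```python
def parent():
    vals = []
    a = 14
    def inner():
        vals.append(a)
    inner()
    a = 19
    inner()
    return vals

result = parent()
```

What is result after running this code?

Step 1: a = 14. inner() appends current a to vals.
Step 2: First inner(): appends 14. Then a = 19.
Step 3: Second inner(): appends 19 (closure sees updated a). result = [14, 19]

The answer is [14, 19].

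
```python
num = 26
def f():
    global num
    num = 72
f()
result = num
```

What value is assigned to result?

Step 1: num = 26 globally.
Step 2: f() declares global num and sets it to 72.
Step 3: After f(), global num = 72. result = 72

The answer is 72.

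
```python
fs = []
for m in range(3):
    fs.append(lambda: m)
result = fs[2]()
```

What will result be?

Step 1: The loop creates 3 lambdas, all referencing the same variable m.
Step 2: After the loop, m = 2 (final value).
Step 3: fs[2]() looks up m at call time and finds 2. This is the late binding gotcha. result = 2

The answer is 2.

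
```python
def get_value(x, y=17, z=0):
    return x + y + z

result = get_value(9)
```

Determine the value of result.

Step 1: get_value(9) uses defaults y = 17, z = 0.
Step 2: Returns 9 + 17 + 0 = 26.
Step 3: result = 26

The answer is 26.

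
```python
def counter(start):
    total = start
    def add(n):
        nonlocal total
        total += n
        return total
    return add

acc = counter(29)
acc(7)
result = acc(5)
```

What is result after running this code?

Step 1: counter(29) creates closure with total = 29.
Step 2: First acc(7): total = 29 + 7 = 36.
Step 3: Second acc(5): total = 36 + 5 = 41. result = 41

The answer is 41.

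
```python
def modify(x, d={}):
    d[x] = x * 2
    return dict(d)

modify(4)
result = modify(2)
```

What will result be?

Step 1: Mutable default dict is shared across calls.
Step 2: First call adds 4: 8. Second call adds 2: 4.
Step 3: result = {4: 8, 2: 4}

The answer is {4: 8, 2: 4}.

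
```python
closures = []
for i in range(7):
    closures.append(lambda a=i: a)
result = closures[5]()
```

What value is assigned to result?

Step 1: Default argument a=i captures i's value at each iteration.
Step 2: closures[5] captured a = 5 when i was 5.
Step 3: result = 5

The answer is 5.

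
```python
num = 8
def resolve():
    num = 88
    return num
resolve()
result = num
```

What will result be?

Step 1: num = 8 globally.
Step 2: resolve() creates a LOCAL num = 88 (no global keyword!).
Step 3: The global num is unchanged. result = 8

The answer is 8.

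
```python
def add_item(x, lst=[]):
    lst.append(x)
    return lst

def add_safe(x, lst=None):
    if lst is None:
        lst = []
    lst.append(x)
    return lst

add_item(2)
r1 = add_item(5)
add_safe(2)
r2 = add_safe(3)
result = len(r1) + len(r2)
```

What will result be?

Step 1: add_item shares mutable default: after 2 calls, lst = [2, 5], len = 2.
Step 2: add_safe creates fresh list each time: r2 = [3], len = 1.
Step 3: result = 2 + 1 = 3

The answer is 3.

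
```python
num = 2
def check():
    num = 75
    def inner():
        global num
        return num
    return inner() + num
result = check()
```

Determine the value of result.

Step 1: Global num = 2. check() shadows with local num = 75.
Step 2: inner() uses global keyword, so inner() returns global num = 2.
Step 3: check() returns 2 + 75 = 77

The answer is 77.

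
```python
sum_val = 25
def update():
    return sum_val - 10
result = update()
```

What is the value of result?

Step 1: sum_val = 25 is defined globally.
Step 2: update() looks up sum_val from global scope = 25, then computes 25 - 10 = 15.
Step 3: result = 15

The answer is 15.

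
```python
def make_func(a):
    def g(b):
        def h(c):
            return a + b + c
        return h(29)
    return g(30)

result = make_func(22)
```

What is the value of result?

Step 1: a = 22, b = 30, c = 29 across three nested scopes.
Step 2: h() accesses all three via LEGB rule.
Step 3: result = 22 + 30 + 29 = 81

The answer is 81.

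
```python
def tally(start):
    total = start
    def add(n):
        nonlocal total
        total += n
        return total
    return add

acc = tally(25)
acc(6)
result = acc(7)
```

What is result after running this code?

Step 1: tally(25) creates closure with total = 25.
Step 2: First acc(6): total = 25 + 6 = 31.
Step 3: Second acc(7): total = 31 + 7 = 38. result = 38

The answer is 38.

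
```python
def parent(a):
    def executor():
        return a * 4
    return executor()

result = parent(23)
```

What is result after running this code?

Step 1: parent(23) binds parameter a = 23.
Step 2: executor() accesses a = 23 from enclosing scope.
Step 3: result = 23 * 4 = 92

The answer is 92.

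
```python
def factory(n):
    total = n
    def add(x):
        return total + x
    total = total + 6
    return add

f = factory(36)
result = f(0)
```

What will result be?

Step 1: factory(36) sets total = 36, then total = 36 + 6 = 42.
Step 2: Closures capture by reference, so add sees total = 42.
Step 3: f(0) returns 42 + 0 = 42

The answer is 42.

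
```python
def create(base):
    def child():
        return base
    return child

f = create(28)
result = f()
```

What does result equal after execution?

Step 1: create(28) creates closure capturing base = 28.
Step 2: f() returns the captured base = 28.
Step 3: result = 28

The answer is 28.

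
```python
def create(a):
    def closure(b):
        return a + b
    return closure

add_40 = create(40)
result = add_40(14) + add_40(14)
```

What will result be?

Step 1: add_40 captures a = 40.
Step 2: add_40(14) = 40 + 14 = 54, called twice.
Step 3: result = 54 + 54 = 108

The answer is 108.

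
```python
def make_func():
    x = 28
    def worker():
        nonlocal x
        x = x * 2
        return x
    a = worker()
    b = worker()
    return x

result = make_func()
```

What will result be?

Step 1: x starts at 28.
Step 2: First worker(): x = 28 * 2 = 56.
Step 3: Second worker(): x = 56 * 2 = 112.
Step 4: result = 112

The answer is 112.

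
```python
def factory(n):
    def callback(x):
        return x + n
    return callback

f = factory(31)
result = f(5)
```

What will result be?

Step 1: factory(31) creates a closure that captures n = 31.
Step 2: f(5) calls the closure with x = 5, returning 5 + 31 = 36.
Step 3: result = 36

The answer is 36.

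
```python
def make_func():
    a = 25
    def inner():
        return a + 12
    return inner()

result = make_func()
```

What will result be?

Step 1: make_func() defines a = 25.
Step 2: inner() reads a = 25 from enclosing scope, returns 25 + 12 = 37.
Step 3: result = 37

The answer is 37.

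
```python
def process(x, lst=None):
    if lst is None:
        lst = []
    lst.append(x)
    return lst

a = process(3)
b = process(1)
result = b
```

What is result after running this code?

Step 1: None default with guard creates a NEW list each call.
Step 2: a = [3] (fresh list). b = [1] (another fresh list).
Step 3: result = [1] (this is the fix for mutable default)

The answer is [1].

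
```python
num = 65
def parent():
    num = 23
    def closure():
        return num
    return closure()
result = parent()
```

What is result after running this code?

Step 1: num = 65 globally, but parent() defines num = 23 locally.
Step 2: closure() looks up num. Not in local scope, so checks enclosing scope (parent) and finds num = 23.
Step 3: result = 23

The answer is 23.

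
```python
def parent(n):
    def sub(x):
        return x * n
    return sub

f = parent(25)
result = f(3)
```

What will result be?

Step 1: parent(25) creates a closure capturing n = 25.
Step 2: f(3) computes 3 * 25 = 75.
Step 3: result = 75

The answer is 75.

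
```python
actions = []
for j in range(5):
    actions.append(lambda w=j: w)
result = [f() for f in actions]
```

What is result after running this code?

Step 1: Default arg w=j captures j at each iteration.
Step 2: Each lambda has its own default: 0, 1, ..., 4.
Step 3: result = [0, 1, 2, 3, 4]

The answer is [0, 1, 2, 3, 4].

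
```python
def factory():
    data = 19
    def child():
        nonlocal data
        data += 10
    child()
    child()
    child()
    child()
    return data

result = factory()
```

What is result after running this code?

Step 1: data starts at 19.
Step 2: child() is called 4 times, each adding 10.
Step 3: data = 19 + 10 * 4 = 59

The answer is 59.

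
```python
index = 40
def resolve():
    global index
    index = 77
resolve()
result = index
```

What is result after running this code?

Step 1: index = 40 globally.
Step 2: resolve() declares global index and sets it to 77.
Step 3: After resolve(), global index = 77. result = 77

The answer is 77.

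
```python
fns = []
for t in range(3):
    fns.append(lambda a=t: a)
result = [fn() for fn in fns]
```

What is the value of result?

Step 1: Default arg a=t captures t at each iteration.
Step 2: Each lambda has its own default: 0, 1, ..., 2.
Step 3: result = [0, 1, 2]

The answer is [0, 1, 2].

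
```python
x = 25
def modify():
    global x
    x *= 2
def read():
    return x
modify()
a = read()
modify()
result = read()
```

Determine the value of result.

Step 1: x = 25.
Step 2: First modify(): x = 25 * 2 = 50.
Step 3: Second modify(): x = 50 * 2 = 100.
Step 4: read() returns 100

The answer is 100.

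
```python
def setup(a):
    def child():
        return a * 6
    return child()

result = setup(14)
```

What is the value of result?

Step 1: setup(14) binds parameter a = 14.
Step 2: child() accesses a = 14 from enclosing scope.
Step 3: result = 14 * 6 = 84

The answer is 84.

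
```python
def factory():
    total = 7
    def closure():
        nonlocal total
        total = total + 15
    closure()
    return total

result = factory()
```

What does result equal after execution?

Step 1: factory() sets total = 7.
Step 2: closure() uses nonlocal to modify total in factory's scope: total = 7 + 15 = 22.
Step 3: factory() returns the modified total = 22

The answer is 22.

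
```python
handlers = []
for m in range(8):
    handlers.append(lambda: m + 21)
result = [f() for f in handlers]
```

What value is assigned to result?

Step 1: All lambdas capture m by reference. After the loop, m = 7.
Step 2: Each call returns 7 + 21 = 28.
Step 3: result = [28, 28, 28, 28, 28, 28, 28, 28]

The answer is [28, 28, 28, 28, 28, 28, 28, 28].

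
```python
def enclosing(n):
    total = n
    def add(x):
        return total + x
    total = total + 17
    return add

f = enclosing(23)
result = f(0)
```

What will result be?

Step 1: enclosing(23) sets total = 23, then total = 23 + 17 = 40.
Step 2: Closures capture by reference, so add sees total = 40.
Step 3: f(0) returns 40 + 0 = 40

The answer is 40.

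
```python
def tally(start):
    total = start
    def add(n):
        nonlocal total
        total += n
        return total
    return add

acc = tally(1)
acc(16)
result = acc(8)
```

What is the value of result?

Step 1: tally(1) creates closure with total = 1.
Step 2: First acc(16): total = 1 + 16 = 17.
Step 3: Second acc(8): total = 17 + 8 = 25. result = 25

The answer is 25.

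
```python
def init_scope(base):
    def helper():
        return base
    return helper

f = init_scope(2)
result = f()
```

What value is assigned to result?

Step 1: init_scope(2) creates closure capturing base = 2.
Step 2: f() returns the captured base = 2.
Step 3: result = 2

The answer is 2.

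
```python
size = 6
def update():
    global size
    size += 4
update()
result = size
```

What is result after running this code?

Step 1: size = 6 globally.
Step 2: update() modifies global size: size += 4 = 10.
Step 3: result = 10

The answer is 10.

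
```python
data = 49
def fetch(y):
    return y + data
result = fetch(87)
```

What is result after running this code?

Step 1: data = 49 is defined globally.
Step 2: fetch(87) uses parameter y = 87 and looks up data from global scope = 49.
Step 3: result = 87 + 49 = 136

The answer is 136.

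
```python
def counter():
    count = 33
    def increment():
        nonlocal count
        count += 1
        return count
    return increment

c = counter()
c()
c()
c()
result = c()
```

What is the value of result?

Step 1: counter() creates closure with count = 33.
Step 2: Each c() call increments count via nonlocal. After 4 calls: 33 + 4 = 37.
Step 3: result = 37

The answer is 37.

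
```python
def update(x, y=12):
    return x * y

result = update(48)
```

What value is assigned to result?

Step 1: update(48) uses default y = 12.
Step 2: Returns 48 * 12 = 576.
Step 3: result = 576

The answer is 576.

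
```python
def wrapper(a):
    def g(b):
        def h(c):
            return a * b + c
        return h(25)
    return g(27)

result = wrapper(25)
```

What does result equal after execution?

Step 1: a = 25, b = 27, c = 25.
Step 2: h() computes a * b + c = 25 * 27 + 25 = 700.
Step 3: result = 700

The answer is 700.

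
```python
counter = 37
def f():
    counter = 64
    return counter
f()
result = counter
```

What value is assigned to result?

Step 1: Global counter = 37.
Step 2: f() creates local counter = 64 (shadow, not modification).
Step 3: After f() returns, global counter is unchanged. result = 37

The answer is 37.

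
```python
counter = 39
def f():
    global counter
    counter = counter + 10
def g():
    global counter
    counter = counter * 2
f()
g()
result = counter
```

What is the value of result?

Step 1: counter = 39.
Step 2: f() adds 10: counter = 39 + 10 = 49.
Step 3: g() doubles: counter = 49 * 2 = 98.
Step 4: result = 98

The answer is 98.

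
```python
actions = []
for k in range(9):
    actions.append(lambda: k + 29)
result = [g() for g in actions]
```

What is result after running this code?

Step 1: All lambdas capture k by reference. After the loop, k = 8.
Step 2: Each call returns 8 + 29 = 37.
Step 3: result = [37, 37, 37, 37, 37, 37, 37, 37, 37]

The answer is [37, 37, 37, 37, 37, 37, 37, 37, 37].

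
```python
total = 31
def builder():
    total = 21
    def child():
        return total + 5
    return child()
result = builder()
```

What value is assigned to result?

Step 1: builder() shadows global total with total = 21.
Step 2: child() finds total = 21 in enclosing scope, computes 21 + 5 = 26.
Step 3: result = 26

The answer is 26.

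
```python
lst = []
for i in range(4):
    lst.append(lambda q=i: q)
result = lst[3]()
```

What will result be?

Step 1: Default argument q=i captures i's value at each iteration.
Step 2: lst[3] captured q = 3 when i was 3.
Step 3: result = 3

The answer is 3.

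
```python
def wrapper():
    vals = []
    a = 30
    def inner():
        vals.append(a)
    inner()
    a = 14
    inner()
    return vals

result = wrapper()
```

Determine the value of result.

Step 1: a = 30. inner() appends current a to vals.
Step 2: First inner(): appends 30. Then a = 14.
Step 3: Second inner(): appends 14 (closure sees updated a). result = [30, 14]

The answer is [30, 14].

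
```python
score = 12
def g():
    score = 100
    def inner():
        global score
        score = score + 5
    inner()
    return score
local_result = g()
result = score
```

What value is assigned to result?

Step 1: Global score = 12. g() creates local score = 100.
Step 2: inner() declares global score and adds 5: global score = 12 + 5 = 17.
Step 3: g() returns its local score = 100 (unaffected by inner).
Step 4: result = global score = 17

The answer is 17.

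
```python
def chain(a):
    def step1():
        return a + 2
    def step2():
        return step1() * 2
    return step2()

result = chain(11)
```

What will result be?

Step 1: chain(11) captures a = 11.
Step 2: step2() calls step1() which returns 11 + 2 = 13.
Step 3: step2() returns 13 * 2 = 26

The answer is 26.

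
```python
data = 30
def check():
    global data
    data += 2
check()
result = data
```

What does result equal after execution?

Step 1: data = 30 globally.
Step 2: check() modifies global data: data += 2 = 32.
Step 3: result = 32

The answer is 32.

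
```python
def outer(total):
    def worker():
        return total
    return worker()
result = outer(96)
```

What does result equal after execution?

Step 1: outer(96) binds parameter total = 96.
Step 2: worker() looks up total in enclosing scope and finds the parameter total = 96.
Step 3: result = 96

The answer is 96.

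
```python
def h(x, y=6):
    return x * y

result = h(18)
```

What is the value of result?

Step 1: h(18) uses default y = 6.
Step 2: Returns 18 * 6 = 108.
Step 3: result = 108

The answer is 108.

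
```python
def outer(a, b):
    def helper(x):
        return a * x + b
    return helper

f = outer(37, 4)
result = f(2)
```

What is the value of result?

Step 1: outer(37, 4) captures a = 37, b = 4.
Step 2: f(2) computes 37 * 2 + 4 = 78.
Step 3: result = 78

The answer is 78.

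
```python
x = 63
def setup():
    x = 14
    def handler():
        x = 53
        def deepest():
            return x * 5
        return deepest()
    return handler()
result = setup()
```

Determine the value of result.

Step 1: deepest() looks up x through LEGB: not local, finds x = 53 in enclosing handler().
Step 2: Returns 53 * 5 = 265.
Step 3: result = 265

The answer is 265.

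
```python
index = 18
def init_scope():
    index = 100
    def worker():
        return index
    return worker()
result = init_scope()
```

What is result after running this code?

Step 1: index = 18 globally, but init_scope() defines index = 100 locally.
Step 2: worker() looks up index. Not in local scope, so checks enclosing scope (init_scope) and finds index = 100.
Step 3: result = 100

The answer is 100.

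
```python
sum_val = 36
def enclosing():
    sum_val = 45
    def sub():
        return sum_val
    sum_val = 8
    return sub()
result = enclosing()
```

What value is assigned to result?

Step 1: enclosing() sets sum_val = 45, then later sum_val = 8.
Step 2: sub() is called after sum_val is reassigned to 8. Closures capture variables by reference, not by value.
Step 3: result = 8

The answer is 8.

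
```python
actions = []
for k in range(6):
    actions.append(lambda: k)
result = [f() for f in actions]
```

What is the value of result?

Step 1: All 6 lambdas share the same variable k.
Step 2: After the loop, k = 5.
Step 3: Each call returns 5. result = [5, 5, 5, 5, 5, 5]

The answer is [5, 5, 5, 5, 5, 5].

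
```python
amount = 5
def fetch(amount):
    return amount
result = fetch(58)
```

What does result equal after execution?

Step 1: Global amount = 5.
Step 2: fetch(58) takes parameter amount = 58, which shadows the global.
Step 3: result = 58

The answer is 58.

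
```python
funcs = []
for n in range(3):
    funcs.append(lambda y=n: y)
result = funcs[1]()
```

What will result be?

Step 1: Default argument y=n captures n's value at each iteration.
Step 2: funcs[1] captured y = 1 when n was 1.
Step 3: result = 1

The answer is 1.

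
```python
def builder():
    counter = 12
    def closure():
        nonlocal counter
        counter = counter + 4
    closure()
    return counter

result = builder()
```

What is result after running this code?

Step 1: builder() sets counter = 12.
Step 2: closure() uses nonlocal to modify counter in builder's scope: counter = 12 + 4 = 16.
Step 3: builder() returns the modified counter = 16

The answer is 16.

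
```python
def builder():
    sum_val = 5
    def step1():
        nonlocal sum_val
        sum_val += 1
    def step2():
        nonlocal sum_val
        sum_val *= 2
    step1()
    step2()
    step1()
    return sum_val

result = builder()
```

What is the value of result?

Step 1: sum_val = 5.
Step 2: step1(): sum_val = 5 + 1 = 6.
Step 3: step2(): sum_val = 6 * 2 = 12.
Step 4: step1(): sum_val = 12 + 1 = 13. result = 13

The answer is 13.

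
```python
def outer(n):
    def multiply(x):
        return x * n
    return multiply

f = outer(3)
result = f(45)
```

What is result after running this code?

Step 1: outer(3) returns multiply closure with n = 3.
Step 2: f(45) computes 45 * 3 = 135.
Step 3: result = 135

The answer is 135.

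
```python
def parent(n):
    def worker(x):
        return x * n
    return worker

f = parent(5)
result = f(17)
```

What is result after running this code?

Step 1: parent(5) creates a closure capturing n = 5.
Step 2: f(17) computes 17 * 5 = 85.
Step 3: result = 85

The answer is 85.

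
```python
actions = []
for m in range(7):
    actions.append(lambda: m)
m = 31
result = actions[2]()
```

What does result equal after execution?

Step 1: Lambdas capture the variable m by reference, not by value.
Step 2: After the loop, m is reassigned to 31.
Step 3: actions[2]() looks up the current m = 31. result = 31

The answer is 31.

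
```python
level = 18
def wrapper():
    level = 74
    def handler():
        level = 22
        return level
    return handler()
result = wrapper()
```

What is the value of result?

Step 1: Three scopes define level: global (18), wrapper (74), handler (22).
Step 2: handler() has its own local level = 22, which shadows both enclosing and global.
Step 3: result = 22 (local wins in LEGB)

The answer is 22.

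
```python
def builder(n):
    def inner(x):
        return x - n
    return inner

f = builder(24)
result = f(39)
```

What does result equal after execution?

Step 1: builder(24) creates a closure capturing n = 24.
Step 2: f(39) computes 39 - 24 = 15.
Step 3: result = 15

The answer is 15.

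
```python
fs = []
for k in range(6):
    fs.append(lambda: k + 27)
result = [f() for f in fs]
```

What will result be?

Step 1: All lambdas capture k by reference. After the loop, k = 5.
Step 2: Each call returns 5 + 27 = 32.
Step 3: result = [32, 32, 32, 32, 32, 32]

The answer is [32, 32, 32, 32, 32, 32].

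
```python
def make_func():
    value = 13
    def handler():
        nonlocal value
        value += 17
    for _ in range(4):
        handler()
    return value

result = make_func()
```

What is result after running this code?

Step 1: value = 13.
Step 2: handler() is called 4 times in a loop, each adding 17 via nonlocal.
Step 3: value = 13 + 17 * 4 = 81

The answer is 81.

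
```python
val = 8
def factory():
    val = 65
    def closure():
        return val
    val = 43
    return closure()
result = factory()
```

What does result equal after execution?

Step 1: factory() sets val = 65, then later val = 43.
Step 2: closure() is called after val is reassigned to 43. Closures capture variables by reference, not by value.
Step 3: result = 43

The answer is 43.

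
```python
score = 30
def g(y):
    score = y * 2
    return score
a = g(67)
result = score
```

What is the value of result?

Step 1: Global score = 30.
Step 2: g(67) creates local score = 67 * 2 = 134.
Step 3: Global score unchanged because no global keyword. result = 30

The answer is 30.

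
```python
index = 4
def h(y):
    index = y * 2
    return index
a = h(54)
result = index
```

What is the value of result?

Step 1: Global index = 4.
Step 2: h(54) creates local index = 54 * 2 = 108.
Step 3: Global index unchanged because no global keyword. result = 4

The answer is 4.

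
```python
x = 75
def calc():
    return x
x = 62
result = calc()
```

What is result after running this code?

Step 1: x is first set to 75, then reassigned to 62.
Step 2: calc() is called after the reassignment, so it looks up the current global x = 62.
Step 3: result = 62

The answer is 62.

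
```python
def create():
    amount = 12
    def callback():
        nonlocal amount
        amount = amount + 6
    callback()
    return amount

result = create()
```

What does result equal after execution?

Step 1: create() sets amount = 12.
Step 2: callback() uses nonlocal to modify amount in create's scope: amount = 12 + 6 = 18.
Step 3: create() returns the modified amount = 18

The answer is 18.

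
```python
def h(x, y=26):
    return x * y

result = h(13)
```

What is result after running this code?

Step 1: h(13) uses default y = 26.
Step 2: Returns 13 * 26 = 338.
Step 3: result = 338

The answer is 338.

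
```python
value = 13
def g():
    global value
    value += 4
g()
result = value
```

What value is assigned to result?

Step 1: value = 13 globally.
Step 2: g() modifies global value: value += 4 = 17.
Step 3: result = 17

The answer is 17.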